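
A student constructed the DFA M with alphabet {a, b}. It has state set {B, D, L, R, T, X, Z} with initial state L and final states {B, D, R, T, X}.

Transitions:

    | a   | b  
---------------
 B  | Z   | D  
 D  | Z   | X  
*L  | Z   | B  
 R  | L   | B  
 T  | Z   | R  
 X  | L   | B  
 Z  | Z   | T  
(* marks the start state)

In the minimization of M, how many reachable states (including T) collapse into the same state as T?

5

P0 = {B,D,R,T,X} | {L,Z}.
The partition is now stable with 2 blocks: {B,D,R,T,X} | {L,Z}.
The equivalence class containing T is {B,D,R,T,X}, of size 5.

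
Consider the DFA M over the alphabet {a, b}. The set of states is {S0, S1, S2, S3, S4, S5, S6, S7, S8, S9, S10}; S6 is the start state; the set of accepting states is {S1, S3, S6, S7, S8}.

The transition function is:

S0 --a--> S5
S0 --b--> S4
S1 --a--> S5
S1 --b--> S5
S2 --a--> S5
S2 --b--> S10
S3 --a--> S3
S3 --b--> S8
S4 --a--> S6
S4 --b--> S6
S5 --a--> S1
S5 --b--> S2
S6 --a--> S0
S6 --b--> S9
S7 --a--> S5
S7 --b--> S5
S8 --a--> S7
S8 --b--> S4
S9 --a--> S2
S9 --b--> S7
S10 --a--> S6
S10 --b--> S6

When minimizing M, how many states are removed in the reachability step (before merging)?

2

Starting at S6 and following transitions, the reachable set is {S0, S1, S2, S4, S5, S6, S7, S9, S10}. That leaves S3, S8 unreachable — 2 in total.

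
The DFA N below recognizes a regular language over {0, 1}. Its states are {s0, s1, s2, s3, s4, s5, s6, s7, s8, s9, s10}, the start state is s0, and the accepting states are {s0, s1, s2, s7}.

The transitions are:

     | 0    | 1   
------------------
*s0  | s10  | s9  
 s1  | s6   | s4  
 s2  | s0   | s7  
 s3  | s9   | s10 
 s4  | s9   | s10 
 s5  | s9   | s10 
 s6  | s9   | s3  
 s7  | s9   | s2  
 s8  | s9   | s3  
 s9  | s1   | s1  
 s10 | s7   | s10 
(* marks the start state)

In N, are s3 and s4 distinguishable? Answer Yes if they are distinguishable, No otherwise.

No

First remove the unreachable states {s5,s8}; 9 states remain.
Start with accepting vs non-accepting: {s0,s1,s2,s7} | {s3,s4,s6,s9,s10}.
Split {s0,s1,s2,s7} by δ(·,0) → {s0,s1,s7} and {s2}.
Split {s0,s1,s7} by δ(·,1) → {s0,s1} and {s7}.
Split {s3,s4,s6,s9,s10} by δ(·,0) → {s3,s4,s6} and {s9} and {s10}.
Split {s0,s1} by δ(·,0) → {s0} and {s1}.
Split {s3,s4,s6} by δ(·,1) → {s3,s4} and {s6}.
The partition is now stable with 8 blocks: {s0} | {s3,s4} | {s2} | {s7} | {s9} | {s10} | {s1} | {s6}.
s3 and s4 lie in the same block of the stable partition, so they are equivalent — no string distinguishes them.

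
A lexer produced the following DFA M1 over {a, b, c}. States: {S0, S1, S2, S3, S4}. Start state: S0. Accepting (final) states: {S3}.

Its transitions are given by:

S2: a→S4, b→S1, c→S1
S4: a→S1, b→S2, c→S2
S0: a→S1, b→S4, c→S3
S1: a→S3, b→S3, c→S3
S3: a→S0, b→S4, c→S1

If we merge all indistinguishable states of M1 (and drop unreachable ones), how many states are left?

Every state is reachable, so we keep all 5.
Initial partition by acceptance: {S3} | {S0,S1,S2,S4}.
On input a, block {S0,S1,S2,S4} splits into {S0,S2,S4} and {S1}.
Split {S0,S2,S4} by δ(·,a) → {S0,S4} and {S2}.
Split {S0,S4} by δ(·,b) → {S0} and {S4}.
The partition is now stable with 5 blocks: {S3} | {S0} | {S1} | {S2} | {S4}.

5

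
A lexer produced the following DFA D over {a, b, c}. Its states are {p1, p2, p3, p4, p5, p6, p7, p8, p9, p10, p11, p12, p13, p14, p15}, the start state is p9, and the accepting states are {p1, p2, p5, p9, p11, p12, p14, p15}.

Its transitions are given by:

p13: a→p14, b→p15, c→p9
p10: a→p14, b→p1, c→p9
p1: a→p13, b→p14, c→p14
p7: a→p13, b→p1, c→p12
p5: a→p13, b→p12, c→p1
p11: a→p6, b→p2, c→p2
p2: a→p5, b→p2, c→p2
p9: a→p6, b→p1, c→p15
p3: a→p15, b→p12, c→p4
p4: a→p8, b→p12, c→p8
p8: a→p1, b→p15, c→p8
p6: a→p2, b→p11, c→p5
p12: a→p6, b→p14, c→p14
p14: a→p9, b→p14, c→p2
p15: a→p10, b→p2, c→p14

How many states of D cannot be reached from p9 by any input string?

No path from p9 leads to p3, p4, p7, p8; the other 11 states are all reachable.

4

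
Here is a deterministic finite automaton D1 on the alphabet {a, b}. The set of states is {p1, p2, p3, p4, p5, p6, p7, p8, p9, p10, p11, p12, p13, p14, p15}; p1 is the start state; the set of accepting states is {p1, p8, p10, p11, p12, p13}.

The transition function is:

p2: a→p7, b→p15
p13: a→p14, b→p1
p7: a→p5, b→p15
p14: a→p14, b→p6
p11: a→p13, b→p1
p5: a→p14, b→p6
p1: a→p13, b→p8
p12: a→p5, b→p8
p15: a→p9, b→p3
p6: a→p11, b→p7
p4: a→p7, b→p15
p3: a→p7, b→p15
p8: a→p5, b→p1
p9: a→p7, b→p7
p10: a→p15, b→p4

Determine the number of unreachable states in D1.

Starting at p1 and following transitions, the reachable set is {p1, p3, p5, p6, p7, p8, p9, p11, p13, p14, p15}. That leaves p2, p4, p10, p12 unreachable — 4 in total.

4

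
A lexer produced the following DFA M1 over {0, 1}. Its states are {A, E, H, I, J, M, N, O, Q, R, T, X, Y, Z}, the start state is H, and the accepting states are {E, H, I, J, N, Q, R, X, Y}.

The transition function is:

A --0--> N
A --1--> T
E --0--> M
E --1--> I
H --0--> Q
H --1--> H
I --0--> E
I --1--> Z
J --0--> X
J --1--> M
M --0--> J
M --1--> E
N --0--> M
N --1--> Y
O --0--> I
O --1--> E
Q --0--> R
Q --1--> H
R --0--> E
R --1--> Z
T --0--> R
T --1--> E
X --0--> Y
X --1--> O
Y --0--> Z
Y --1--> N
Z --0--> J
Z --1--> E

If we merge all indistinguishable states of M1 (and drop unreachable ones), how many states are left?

States {A,T} cannot be reached from the start state, so discard them.
Start with accepting vs non-accepting: {E,H,I,J,N,Q,R,X,Y} | {M,O,Z}.
On input 0, block {E,H,I,J,N,Q,R,X,Y} splits into {H,I,J,Q,R,X} and {E,N,Y}.
Refine {H,I,J,Q,R,X} on symbol 0: members go to different blocks, giving {I,R,X} and {H,J,Q}.
Refine {M,O,Z} on symbol 0: members go to different blocks, giving {M,Z} and {O}.
On input 1, block {I,R,X} splits into {I,R} and {X}.
Refine {E,N,Y} on symbol 1: members go to different blocks, giving {N,Y} and {E}.
Refine {H,J,Q} on symbol 0: members go to different blocks, giving {H} and {J} and {Q}.
Stable partition: {I,R} | {M,Z} | {N,Y} | {H} | {O} | {X} | {E} | {J} | {Q} — 9 equivalence classes.

9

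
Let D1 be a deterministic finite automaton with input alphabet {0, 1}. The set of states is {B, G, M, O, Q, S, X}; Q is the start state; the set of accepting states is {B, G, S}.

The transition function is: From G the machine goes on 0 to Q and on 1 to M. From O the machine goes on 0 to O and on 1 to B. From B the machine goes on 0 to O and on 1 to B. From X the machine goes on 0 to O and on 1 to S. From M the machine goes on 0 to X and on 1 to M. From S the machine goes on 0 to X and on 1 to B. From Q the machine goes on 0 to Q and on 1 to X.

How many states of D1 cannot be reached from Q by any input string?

Starting at Q and following transitions, the reachable set is {B, O, Q, S, X}. That leaves G, M unreachable — 2 in total.

2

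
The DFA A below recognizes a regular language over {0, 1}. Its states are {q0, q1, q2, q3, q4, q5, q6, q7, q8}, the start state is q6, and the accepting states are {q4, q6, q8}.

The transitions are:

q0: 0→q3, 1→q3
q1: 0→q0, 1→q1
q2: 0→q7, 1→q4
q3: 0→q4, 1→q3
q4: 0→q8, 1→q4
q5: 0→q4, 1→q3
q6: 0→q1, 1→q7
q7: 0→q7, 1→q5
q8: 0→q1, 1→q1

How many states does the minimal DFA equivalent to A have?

States {q2} cannot be reached from the start state, so discard them.
Initial partition by acceptance: {q4,q6,q8} | {q0,q1,q3,q5,q7}.
Refine {q4,q6,q8} on symbol 0: members go to different blocks, giving {q6,q8} and {q4}.
Split {q0,q1,q3,q5,q7} by δ(·,0) → {q0,q1,q7} and {q3,q5}.
On input 0, block {q0,q1,q7} splits into {q1,q7} and {q0}.
Split {q1,q7} by δ(·,0) → {q1} and {q7}.
On input 1, block {q6,q8} splits into {q6} and {q8}.
The partition is now stable with 7 blocks: {q6} | {q1} | {q4} | {q3,q5} | {q0} | {q7} | {q8}.

7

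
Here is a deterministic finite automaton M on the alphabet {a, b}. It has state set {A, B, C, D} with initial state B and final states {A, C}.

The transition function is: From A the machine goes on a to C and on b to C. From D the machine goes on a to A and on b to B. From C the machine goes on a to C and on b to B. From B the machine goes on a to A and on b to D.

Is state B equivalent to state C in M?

No

Every state is reachable, so we keep all 4.
Initial partition by acceptance: {A,C} | {B,D}.
Refine {A,C} on symbol b: members go to different blocks, giving {A} and {C}.
Stable partition: {A} | {B,D} | {C} — 3 equivalence classes.
B and C end up in different blocks, so they are distinguishable. For instance, the string 'ε' is accepted from only C.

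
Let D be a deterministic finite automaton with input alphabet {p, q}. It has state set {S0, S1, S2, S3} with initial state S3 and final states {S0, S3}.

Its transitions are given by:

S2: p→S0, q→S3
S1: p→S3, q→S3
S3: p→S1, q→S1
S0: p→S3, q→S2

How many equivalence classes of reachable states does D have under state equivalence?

Reachable states from the start: {S1,S3}. Unreachable: {S0,S2} — drop them.
P0 = {S3} | {S1}.
The partition is now stable with 2 blocks: {S3} | {S1}.

2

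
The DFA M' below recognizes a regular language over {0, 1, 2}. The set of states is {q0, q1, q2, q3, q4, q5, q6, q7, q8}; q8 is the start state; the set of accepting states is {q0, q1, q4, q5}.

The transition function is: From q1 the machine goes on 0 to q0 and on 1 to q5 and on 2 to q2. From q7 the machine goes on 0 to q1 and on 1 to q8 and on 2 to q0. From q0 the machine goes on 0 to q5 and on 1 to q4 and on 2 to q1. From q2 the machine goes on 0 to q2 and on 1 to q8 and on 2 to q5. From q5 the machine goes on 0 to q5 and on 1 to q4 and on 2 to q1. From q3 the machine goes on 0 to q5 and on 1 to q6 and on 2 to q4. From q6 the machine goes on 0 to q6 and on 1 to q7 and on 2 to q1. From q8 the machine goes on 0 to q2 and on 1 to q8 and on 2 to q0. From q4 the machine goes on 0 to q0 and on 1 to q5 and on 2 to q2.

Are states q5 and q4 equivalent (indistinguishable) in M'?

No

First remove the unreachable states {q3,q6,q7}; 6 states remain.
Start with accepting vs non-accepting: {q0,q1,q4,q5} | {q2,q8}.
Split {q0,q1,q4,q5} by δ(·,2) → {q0,q5} and {q1,q4}.
No further refinement is possible. Final partition (3 blocks): {q0,q5} | {q2,q8} | {q1,q4}.
q5 and q4 end up in different blocks, so they are distinguishable. For instance, the string '2' is accepted from only q5.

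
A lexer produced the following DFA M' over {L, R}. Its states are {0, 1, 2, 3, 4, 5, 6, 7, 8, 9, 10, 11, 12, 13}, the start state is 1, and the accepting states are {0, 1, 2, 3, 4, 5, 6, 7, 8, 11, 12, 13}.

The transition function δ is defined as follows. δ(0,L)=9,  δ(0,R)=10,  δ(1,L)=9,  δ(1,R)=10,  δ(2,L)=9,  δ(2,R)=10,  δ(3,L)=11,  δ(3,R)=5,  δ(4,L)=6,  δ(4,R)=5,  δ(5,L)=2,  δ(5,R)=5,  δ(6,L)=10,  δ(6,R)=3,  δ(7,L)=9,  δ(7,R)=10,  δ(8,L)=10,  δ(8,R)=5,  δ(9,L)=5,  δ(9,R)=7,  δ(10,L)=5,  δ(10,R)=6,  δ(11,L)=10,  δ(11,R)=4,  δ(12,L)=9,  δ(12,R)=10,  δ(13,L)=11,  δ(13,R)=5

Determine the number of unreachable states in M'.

4

Starting at 1 and following transitions, the reachable set is {1, 2, 3, 4, 5, 6, 7, 9, 10, 11}. That leaves 0, 8, 12, 13 unreachable — 4 in total.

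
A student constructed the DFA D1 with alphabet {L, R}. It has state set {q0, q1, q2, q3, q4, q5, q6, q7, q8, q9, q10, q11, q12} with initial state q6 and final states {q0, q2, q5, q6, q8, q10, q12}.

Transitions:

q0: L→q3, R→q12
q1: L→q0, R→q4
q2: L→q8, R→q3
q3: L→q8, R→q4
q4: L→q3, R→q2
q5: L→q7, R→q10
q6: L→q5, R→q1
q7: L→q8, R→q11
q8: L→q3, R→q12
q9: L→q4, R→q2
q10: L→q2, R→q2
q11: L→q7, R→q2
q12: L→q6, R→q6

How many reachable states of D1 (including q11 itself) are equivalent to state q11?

First remove the unreachable states {q9}; 12 states remain.
Start with accepting vs non-accepting: {q0,q2,q5,q6,q8,q10,q12} | {q1,q3,q4,q7,q11}.
Split {q0,q2,q5,q6,q8,q10,q12} by δ(·,L) → {q2,q6,q10,q12} and {q0,q5,q8}.
Refine {q2,q6,q10,q12} on symbol L: members go to different blocks, giving {q2,q6} and {q10,q12}.
Refine {q1,q3,q4,q7,q11} on symbol L: members go to different blocks, giving {q1,q3,q7} and {q4,q11}.
Stable partition: {q2,q6} | {q1,q3,q7} | {q0,q5,q8} | {q10,q12} | {q4,q11} — 5 equivalence classes.
The equivalence class containing q11 is {q4,q11}, of size 2.

2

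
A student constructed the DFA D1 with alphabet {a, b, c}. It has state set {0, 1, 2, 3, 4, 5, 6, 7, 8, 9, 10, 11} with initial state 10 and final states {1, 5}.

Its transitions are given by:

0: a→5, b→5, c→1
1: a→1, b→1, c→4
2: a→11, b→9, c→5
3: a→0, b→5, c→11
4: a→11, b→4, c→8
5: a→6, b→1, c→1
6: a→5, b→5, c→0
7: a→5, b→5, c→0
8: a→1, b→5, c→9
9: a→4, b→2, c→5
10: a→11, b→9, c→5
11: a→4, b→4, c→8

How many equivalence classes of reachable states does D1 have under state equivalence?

Reachable states from the start: {0,1,2,4,5,6,8,9,10,11}. Unreachable: {3,7} — drop them.
P0 = {1,5} | {0,2,4,6,8,9,10,11}.
On input a, block {1,5} splits into {1} and {5}.
On input a, block {0,2,4,6,8,9,10,11} splits into {2,4,9,10,11} and {0,6} and {8}.
Split {2,4,9,10,11} by δ(·,c) → {2,9,10} and {4,11}.
On input c, block {0,6} splits into {0} and {6}.
No further refinement is possible. Final partition (7 blocks): {1} | {2,9,10} | {5} | {0} | {8} | {4,11} | {6}.

7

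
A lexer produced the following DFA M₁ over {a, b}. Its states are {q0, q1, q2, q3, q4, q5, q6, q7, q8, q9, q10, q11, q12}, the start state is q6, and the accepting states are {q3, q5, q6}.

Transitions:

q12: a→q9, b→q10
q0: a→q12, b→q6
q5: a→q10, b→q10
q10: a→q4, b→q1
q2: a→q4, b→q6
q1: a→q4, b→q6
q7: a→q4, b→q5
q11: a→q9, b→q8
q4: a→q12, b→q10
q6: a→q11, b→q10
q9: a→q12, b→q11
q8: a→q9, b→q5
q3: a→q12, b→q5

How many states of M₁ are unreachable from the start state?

BFS from q6 reaches {q1, q4, q5, q6, q8, q9, q10, q11, q12}; the 4 state(s) q0, q2, q3, q7 are never visited.

4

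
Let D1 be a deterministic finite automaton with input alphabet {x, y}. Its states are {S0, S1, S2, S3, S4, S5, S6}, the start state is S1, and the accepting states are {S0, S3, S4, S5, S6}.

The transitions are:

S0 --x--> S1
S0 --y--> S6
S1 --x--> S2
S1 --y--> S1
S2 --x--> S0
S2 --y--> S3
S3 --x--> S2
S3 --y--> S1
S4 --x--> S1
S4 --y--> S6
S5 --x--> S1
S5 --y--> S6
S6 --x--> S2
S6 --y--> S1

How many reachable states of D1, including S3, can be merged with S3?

States {S4,S5} cannot be reached from the start state, so discard them.
P0 = {S0,S3,S6} | {S1,S2}.
Refine {S0,S3,S6} on symbol y: members go to different blocks, giving {S3,S6} and {S0}.
On input x, block {S1,S2} splits into {S1} and {S2}.
No further refinement is possible. Final partition (4 blocks): {S3,S6} | {S1} | {S0} | {S2}.
State S3 belongs to the block {S3,S6}, which has 2 states.

2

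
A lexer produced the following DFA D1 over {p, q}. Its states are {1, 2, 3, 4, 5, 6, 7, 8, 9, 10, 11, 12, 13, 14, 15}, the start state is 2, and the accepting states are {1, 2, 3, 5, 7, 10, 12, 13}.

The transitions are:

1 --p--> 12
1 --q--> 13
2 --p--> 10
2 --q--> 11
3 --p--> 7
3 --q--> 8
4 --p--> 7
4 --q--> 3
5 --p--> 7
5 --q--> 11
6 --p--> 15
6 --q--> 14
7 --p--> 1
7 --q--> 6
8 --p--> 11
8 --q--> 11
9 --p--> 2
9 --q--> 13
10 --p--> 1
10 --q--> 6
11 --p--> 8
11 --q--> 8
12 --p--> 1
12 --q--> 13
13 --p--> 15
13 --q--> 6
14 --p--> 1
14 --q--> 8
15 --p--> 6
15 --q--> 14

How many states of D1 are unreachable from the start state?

Starting at 2 and following transitions, the reachable set is {1, 2, 6, 8, 10, 11, 12, 13, 14, 15}. That leaves 3, 4, 5, 7, 9 unreachable — 5 in total.

5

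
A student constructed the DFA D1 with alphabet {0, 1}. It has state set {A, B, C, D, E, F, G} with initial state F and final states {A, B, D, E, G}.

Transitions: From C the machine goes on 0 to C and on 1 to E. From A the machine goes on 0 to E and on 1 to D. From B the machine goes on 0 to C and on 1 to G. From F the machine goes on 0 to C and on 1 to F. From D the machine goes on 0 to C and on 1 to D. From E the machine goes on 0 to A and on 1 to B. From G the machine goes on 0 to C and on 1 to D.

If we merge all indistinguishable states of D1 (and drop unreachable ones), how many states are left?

4

All states are reachable from the start state.
Initial partition by acceptance: {A,B,D,E,G} | {C,F}.
Refine {A,B,D,E,G} on symbol 0: members go to different blocks, giving {B,D,G} and {A,E}.
Refine {C,F} on symbol 1: members go to different blocks, giving {C} and {F}.
The partition is now stable with 4 blocks: {B,D,G} | {C} | {A,E} | {F}.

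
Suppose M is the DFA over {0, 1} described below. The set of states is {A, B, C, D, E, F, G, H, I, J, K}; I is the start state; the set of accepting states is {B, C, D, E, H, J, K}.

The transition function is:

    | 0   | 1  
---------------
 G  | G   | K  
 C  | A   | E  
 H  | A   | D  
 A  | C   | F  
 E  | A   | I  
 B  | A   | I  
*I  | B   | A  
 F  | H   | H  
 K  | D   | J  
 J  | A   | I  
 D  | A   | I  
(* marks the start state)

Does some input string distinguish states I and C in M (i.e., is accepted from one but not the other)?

States {G,J,K} cannot be reached from the start state, so discard them.
Initial partition by acceptance: {B,C,D,E,H} | {A,F,I}.
Refine {B,C,D,E,H} on symbol 1: members go to different blocks, giving {B,D,E} and {C,H}.
Split {A,F,I} by δ(·,0) → {A,F} and {I}.
Split {A,F} by δ(·,1) → {A} and {F}.
Stable partition: {B,D,E} | {A} | {C,H} | {I} | {F} — 5 equivalence classes.
I and C end up in different blocks, so they are distinguishable. For instance, the string 'ε' is accepted from only C.

Yes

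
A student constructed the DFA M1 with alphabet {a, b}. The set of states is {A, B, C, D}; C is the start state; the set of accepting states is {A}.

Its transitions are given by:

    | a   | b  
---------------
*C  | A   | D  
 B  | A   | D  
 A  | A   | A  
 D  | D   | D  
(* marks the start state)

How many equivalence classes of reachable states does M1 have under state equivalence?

3

First remove the unreachable states {B}; 3 states remain.
Start with accepting vs non-accepting: {A} | {C,D}.
Split {C,D} by δ(·,a) → {C} and {D}.
Stable partition: {A} | {C} | {D} — 3 equivalence classes.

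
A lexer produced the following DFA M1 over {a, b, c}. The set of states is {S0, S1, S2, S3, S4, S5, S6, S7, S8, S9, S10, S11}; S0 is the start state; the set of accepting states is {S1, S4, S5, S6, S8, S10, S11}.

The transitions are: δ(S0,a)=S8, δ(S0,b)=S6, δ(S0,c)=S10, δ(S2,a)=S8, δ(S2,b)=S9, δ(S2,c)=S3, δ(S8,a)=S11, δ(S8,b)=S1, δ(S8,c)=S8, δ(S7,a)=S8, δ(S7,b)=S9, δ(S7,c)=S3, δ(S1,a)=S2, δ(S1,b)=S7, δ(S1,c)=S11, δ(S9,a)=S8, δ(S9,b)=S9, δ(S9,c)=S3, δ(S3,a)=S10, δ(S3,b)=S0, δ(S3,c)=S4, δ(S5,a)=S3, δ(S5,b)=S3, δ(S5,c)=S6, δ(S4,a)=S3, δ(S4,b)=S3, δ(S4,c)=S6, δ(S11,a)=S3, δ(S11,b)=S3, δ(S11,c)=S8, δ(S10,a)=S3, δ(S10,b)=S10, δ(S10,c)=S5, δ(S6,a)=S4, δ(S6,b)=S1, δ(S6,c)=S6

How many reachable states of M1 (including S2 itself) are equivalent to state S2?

3

P0 = {S1,S4,S5,S6,S8,S10,S11} | {S0,S2,S3,S7,S9}.
Split {S1,S4,S5,S6,S8,S10,S11} by δ(·,a) → {S1,S4,S5,S10,S11} and {S6,S8}.
Refine {S1,S4,S5,S10,S11} on symbol b: members go to different blocks, giving {S1,S4,S5,S11} and {S10}.
On input c, block {S1,S4,S5,S11} splits into {S4,S5,S11} and {S1}.
Split {S0,S2,S3,S7,S9} by δ(·,a) → {S0,S2,S7,S9} and {S3}.
On input b, block {S0,S2,S7,S9} splits into {S2,S7,S9} and {S0}.
No further refinement is possible. Final partition (7 blocks): {S4,S5,S11} | {S2,S7,S9} | {S6,S8} | {S10} | {S1} | {S3} | {S0}.
The equivalence class containing S2 is {S2,S7,S9}, of size 3.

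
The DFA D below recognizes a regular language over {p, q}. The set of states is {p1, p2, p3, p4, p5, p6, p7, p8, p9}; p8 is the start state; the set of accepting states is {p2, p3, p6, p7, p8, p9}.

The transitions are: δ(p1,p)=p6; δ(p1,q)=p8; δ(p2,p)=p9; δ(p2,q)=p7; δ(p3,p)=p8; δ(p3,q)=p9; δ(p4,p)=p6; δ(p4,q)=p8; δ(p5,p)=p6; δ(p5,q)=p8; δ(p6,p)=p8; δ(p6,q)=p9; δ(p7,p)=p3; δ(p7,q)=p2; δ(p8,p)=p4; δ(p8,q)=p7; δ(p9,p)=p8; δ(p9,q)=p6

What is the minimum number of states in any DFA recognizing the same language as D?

4

Reachable states from the start: {p2,p3,p4,p6,p7,p8,p9}. Unreachable: {p1,p5} — drop them.
Initial partition by acceptance: {p2,p3,p6,p7,p8,p9} | {p4}.
Refine {p2,p3,p6,p7,p8,p9} on symbol p: members go to different blocks, giving {p2,p3,p6,p7,p9} and {p8}.
On input p, block {p2,p3,p6,p7,p9} splits into {p3,p6,p9} and {p2,p7}.
The partition is now stable with 4 blocks: {p3,p6,p9} | {p4} | {p8} | {p2,p7}.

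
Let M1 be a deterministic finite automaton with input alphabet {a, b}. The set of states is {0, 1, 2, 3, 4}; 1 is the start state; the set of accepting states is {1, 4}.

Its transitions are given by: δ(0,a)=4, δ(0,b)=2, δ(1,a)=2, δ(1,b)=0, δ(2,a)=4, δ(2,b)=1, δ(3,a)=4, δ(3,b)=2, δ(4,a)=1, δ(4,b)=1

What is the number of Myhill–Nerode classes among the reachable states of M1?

4

Reachable states from the start: {0,1,2,4}. Unreachable: {3} — drop them.
P0 = {1,4} | {0,2}.
Refine {1,4} on symbol a: members go to different blocks, giving {1} and {4}.
On input b, block {0,2} splits into {0} and {2}.
Stable partition: {1} | {0} | {4} | {2} — 4 equivalence classes.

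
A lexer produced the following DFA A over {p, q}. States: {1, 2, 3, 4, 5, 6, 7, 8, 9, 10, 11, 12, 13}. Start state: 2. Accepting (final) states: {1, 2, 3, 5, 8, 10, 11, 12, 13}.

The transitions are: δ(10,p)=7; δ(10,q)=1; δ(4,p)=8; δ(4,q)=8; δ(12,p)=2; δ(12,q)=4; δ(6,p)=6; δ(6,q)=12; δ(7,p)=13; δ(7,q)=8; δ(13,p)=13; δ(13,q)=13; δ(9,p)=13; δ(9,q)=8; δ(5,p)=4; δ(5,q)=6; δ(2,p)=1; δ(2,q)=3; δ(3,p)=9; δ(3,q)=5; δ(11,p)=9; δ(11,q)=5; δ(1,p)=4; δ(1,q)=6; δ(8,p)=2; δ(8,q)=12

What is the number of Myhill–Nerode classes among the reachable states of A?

9

Reachable states from the start: {1,2,3,4,5,6,8,9,12,13}. Unreachable: {7,10,11} — drop them.
P0 = {1,2,3,5,8,12,13} | {4,6,9}.
Split {1,2,3,5,8,12,13} by δ(·,p) → {2,8,12,13} and {1,3,5}.
On input p, block {2,8,12,13} splits into {8,12,13} and {2}.
Refine {8,12,13} on symbol p: members go to different blocks, giving {8,12} and {13}.
Refine {8,12} on symbol q: members go to different blocks, giving {8} and {12}.
Split {4,6,9} by δ(·,p) → {4} and {6} and {9}.
Split {1,3,5} by δ(·,p) → {1,5} and {3}.
The partition is now stable with 9 blocks: {8} | {4} | {1,5} | {2} | {13} | {12} | {6} | {9} | {3}.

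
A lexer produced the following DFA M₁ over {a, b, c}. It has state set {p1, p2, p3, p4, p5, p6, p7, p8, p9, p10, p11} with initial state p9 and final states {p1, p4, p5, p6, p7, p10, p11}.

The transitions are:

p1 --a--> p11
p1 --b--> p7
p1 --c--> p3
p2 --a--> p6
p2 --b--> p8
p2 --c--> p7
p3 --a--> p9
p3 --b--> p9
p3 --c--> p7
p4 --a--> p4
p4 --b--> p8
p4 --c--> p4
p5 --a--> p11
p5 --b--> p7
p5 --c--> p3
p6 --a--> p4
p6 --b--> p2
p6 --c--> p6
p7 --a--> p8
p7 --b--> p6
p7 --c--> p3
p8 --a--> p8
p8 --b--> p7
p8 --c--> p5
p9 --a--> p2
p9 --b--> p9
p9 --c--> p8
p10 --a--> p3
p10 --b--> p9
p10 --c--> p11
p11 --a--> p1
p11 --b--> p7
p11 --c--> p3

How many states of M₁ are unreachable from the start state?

1

No path from p9 leads to p10; the other 10 states are all reachable.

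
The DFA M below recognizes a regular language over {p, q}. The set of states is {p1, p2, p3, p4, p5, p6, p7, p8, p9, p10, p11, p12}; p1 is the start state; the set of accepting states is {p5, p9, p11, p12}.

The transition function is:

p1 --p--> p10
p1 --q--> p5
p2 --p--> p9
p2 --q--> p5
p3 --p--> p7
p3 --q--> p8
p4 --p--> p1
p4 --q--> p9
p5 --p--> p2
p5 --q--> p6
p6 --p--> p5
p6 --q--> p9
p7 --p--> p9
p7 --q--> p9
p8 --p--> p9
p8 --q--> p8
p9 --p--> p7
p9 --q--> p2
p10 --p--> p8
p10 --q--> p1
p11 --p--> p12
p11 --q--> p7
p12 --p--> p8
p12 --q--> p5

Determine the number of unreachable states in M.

BFS from p1 reaches {p1, p2, p5, p6, p7, p8, p9, p10}; the 4 state(s) p3, p4, p11, p12 are never visited.

4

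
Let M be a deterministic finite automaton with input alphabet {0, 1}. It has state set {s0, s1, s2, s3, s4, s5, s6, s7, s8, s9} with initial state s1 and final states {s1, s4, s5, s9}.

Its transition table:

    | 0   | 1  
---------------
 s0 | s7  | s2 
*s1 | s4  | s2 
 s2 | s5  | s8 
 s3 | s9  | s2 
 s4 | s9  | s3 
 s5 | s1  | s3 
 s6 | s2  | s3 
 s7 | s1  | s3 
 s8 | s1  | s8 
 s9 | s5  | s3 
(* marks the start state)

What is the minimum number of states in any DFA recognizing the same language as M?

2

Reachable states from the start: {s1,s2,s3,s4,s5,s8,s9}. Unreachable: {s0,s6,s7} — drop them.
P0 = {s1,s4,s5,s9} | {s2,s3,s8}.
No further refinement is possible. Final partition (2 blocks): {s1,s4,s5,s9} | {s2,s3,s8}.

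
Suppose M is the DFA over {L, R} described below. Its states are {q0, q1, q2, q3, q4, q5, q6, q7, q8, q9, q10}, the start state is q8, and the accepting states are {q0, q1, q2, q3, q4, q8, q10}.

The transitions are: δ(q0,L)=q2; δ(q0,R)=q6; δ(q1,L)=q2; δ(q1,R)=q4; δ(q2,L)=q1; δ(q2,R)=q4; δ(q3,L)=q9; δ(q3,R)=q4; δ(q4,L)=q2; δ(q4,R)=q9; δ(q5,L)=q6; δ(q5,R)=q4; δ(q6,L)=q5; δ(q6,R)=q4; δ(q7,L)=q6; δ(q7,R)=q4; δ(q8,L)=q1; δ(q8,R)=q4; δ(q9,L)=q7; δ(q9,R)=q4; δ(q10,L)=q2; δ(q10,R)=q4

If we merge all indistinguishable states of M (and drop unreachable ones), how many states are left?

First remove the unreachable states {q0,q3,q10}; 8 states remain.
Start with accepting vs non-accepting: {q1,q2,q4,q8} | {q5,q6,q7,q9}.
Refine {q1,q2,q4,q8} on symbol R: members go to different blocks, giving {q1,q2,q8} and {q4}.
No further refinement is possible. Final partition (3 blocks): {q1,q2,q8} | {q5,q6,q7,q9} | {q4}.

3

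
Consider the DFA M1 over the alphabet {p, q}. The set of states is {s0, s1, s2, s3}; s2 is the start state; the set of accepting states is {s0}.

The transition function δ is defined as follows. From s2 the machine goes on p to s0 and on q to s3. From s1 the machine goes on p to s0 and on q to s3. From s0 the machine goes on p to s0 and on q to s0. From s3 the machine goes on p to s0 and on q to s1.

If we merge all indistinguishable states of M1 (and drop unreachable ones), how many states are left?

2

Initial partition by acceptance: {s0} | {s1,s2,s3}.
No further refinement is possible. Final partition (2 blocks): {s0} | {s1,s2,s3}.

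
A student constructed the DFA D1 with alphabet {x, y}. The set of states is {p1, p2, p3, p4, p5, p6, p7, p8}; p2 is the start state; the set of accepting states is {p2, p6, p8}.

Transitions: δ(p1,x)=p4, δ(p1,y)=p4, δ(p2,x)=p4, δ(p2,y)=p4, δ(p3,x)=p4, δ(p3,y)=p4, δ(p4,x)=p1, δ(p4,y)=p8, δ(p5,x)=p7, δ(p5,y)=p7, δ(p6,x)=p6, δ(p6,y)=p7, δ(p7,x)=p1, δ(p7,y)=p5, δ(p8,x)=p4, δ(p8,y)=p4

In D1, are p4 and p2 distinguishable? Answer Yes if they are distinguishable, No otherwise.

First remove the unreachable states {p3,p5,p6,p7}; 4 states remain.
Start with accepting vs non-accepting: {p2,p8} | {p1,p4}.
Refine {p1,p4} on symbol y: members go to different blocks, giving {p1} and {p4}.
The partition is now stable with 3 blocks: {p2,p8} | {p1} | {p4}.
p4 and p2 end up in different blocks, so they are distinguishable. For instance, the string 'ε' is accepted from only p2.

Yes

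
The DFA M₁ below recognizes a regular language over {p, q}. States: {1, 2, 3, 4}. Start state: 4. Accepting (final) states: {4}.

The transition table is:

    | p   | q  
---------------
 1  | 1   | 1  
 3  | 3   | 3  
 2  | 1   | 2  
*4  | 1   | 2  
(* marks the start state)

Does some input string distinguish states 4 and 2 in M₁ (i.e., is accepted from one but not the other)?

Yes

Reachable states from the start: {1,2,4}. Unreachable: {3} — drop them.
Initial partition by acceptance: {4} | {1,2}.
No further refinement is possible. Final partition (2 blocks): {4} | {1,2}.
4 and 2 end up in different blocks, so they are distinguishable. For instance, the string 'ε' is accepted from only 4.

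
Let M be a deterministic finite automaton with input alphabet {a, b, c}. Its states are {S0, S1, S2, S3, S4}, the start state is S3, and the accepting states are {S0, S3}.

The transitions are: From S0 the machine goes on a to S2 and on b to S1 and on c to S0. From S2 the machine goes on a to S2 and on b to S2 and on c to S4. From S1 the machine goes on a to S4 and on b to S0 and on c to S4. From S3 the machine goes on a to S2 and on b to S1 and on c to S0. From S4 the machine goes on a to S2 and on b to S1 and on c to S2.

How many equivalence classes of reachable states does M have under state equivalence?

4

P0 = {S0,S3} | {S1,S2,S4}.
Refine {S1,S2,S4} on symbol b: members go to different blocks, giving {S2,S4} and {S1}.
Split {S2,S4} by δ(·,b) → {S2} and {S4}.
Stable partition: {S0,S3} | {S2} | {S1} | {S4} — 4 equivalence classes.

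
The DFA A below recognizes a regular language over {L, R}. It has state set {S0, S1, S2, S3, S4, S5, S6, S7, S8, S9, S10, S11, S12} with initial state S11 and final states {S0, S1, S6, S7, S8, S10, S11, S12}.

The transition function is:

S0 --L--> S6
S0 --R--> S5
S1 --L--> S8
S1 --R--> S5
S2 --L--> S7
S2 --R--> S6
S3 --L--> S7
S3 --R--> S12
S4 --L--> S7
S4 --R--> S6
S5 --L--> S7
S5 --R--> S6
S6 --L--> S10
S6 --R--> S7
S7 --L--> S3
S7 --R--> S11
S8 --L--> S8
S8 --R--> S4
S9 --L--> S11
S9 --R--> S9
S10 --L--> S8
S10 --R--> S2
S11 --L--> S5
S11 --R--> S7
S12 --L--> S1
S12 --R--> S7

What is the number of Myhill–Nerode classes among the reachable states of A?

4

States {S0,S9} cannot be reached from the start state, so discard them.
Start with accepting vs non-accepting: {S1,S6,S7,S8,S10,S11,S12} | {S2,S3,S4,S5}.
Split {S1,S6,S7,S8,S10,S11,S12} by δ(·,L) → {S1,S6,S8,S10,S12} and {S7,S11}.
On input R, block {S1,S6,S8,S10,S12} splits into {S1,S8,S10} and {S6,S12}.
Stable partition: {S1,S8,S10} | {S2,S3,S4,S5} | {S7,S11} | {S6,S12} — 4 equivalence classes.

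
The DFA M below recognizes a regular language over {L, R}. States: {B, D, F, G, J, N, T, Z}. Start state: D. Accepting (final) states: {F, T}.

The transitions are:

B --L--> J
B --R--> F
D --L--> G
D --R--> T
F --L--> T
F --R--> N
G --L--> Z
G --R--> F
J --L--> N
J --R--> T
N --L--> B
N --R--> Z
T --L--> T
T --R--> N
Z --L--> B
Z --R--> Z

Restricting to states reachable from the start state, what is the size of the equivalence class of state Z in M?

2

Start with accepting vs non-accepting: {F,T} | {B,D,G,J,N,Z}.
Refine {B,D,G,J,N,Z} on symbol R: members go to different blocks, giving {B,D,G,J} and {N,Z}.
On input L, block {B,D,G,J} splits into {G,J} and {B,D}.
The partition is now stable with 4 blocks: {F,T} | {G,J} | {N,Z} | {B,D}.
The equivalence class containing Z is {N,Z}, of size 2.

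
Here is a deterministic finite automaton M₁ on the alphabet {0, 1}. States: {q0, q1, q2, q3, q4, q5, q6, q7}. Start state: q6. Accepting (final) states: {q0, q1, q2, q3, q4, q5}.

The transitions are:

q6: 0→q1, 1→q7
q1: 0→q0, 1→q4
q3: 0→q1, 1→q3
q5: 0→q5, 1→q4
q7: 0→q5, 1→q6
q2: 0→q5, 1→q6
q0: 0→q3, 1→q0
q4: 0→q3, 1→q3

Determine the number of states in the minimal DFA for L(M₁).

2

Reachable states from the start: {q0,q1,q3,q4,q5,q6,q7}. Unreachable: {q2} — drop them.
Start with accepting vs non-accepting: {q0,q1,q3,q4,q5} | {q6,q7}.
No further refinement is possible. Final partition (2 blocks): {q0,q1,q3,q4,q5} | {q6,q7}.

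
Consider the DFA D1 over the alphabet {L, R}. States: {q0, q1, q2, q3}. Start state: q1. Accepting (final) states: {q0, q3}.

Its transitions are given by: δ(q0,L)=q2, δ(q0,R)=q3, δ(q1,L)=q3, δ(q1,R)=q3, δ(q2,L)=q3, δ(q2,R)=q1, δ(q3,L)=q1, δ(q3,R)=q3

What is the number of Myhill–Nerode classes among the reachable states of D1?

2

Reachable states from the start: {q1,q3}. Unreachable: {q0,q2} — drop them.
Initial partition by acceptance: {q3} | {q1}.
Stable partition: {q3} | {q1} — 2 equivalence classes.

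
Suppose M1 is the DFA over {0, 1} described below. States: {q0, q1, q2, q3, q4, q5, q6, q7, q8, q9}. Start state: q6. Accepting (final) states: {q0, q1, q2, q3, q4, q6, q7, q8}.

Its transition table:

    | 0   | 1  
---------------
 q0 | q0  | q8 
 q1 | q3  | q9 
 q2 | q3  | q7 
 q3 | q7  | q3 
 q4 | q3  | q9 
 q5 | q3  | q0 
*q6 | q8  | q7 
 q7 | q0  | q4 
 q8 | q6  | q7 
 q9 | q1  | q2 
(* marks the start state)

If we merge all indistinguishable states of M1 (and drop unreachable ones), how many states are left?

First remove the unreachable states {q5}; 9 states remain.
P0 = {q0,q1,q2,q3,q4,q6,q7,q8} | {q9}.
Refine {q0,q1,q2,q3,q4,q6,q7,q8} on symbol 1: members go to different blocks, giving {q0,q2,q3,q6,q7,q8} and {q1,q4}.
Split {q0,q2,q3,q6,q7,q8} by δ(·,1) → {q0,q2,q3,q6,q8} and {q7}.
Refine {q0,q2,q3,q6,q8} on symbol 0: members go to different blocks, giving {q0,q2,q6,q8} and {q3}.
Split {q0,q2,q6,q8} by δ(·,0) → {q0,q6,q8} and {q2}.
On input 1, block {q0,q6,q8} splits into {q6,q8} and {q0}.
No further refinement is possible. Final partition (7 blocks): {q6,q8} | {q9} | {q1,q4} | {q7} | {q3} | {q2} | {q0}.

7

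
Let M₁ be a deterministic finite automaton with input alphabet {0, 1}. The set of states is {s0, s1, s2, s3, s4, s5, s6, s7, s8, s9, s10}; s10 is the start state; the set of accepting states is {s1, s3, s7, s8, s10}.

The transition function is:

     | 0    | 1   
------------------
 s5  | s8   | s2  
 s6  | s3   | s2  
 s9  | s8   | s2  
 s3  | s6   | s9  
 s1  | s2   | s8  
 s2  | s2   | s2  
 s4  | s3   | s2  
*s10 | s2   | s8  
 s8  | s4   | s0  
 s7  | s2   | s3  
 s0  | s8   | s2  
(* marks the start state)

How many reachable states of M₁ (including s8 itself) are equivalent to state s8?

2

Reachable states from the start: {s0,s2,s3,s4,s6,s8,s9,s10}. Unreachable: {s1,s5,s7} — drop them.
P0 = {s3,s8,s10} | {s0,s2,s4,s6,s9}.
Split {s3,s8,s10} by δ(·,1) → {s3,s8} and {s10}.
Refine {s0,s2,s4,s6,s9} on symbol 0: members go to different blocks, giving {s0,s4,s6,s9} and {s2}.
No further refinement is possible. Final partition (4 blocks): {s3,s8} | {s0,s4,s6,s9} | {s10} | {s2}.
The equivalence class containing s8 is {s3,s8}, of size 2.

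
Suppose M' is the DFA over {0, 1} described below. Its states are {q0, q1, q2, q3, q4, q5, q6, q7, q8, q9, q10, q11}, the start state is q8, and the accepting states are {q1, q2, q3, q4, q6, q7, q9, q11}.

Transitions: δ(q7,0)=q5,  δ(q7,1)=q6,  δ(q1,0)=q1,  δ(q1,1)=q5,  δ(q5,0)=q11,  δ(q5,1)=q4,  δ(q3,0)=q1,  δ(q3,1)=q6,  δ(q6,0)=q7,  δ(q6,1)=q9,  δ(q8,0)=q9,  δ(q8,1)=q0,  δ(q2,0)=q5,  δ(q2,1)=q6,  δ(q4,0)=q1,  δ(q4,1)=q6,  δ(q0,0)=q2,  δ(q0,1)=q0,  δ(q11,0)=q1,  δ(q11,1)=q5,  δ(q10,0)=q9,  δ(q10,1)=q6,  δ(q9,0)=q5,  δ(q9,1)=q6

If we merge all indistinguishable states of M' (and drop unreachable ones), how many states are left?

Reachable states from the start: {q0,q1,q2,q4,q5,q6,q7,q8,q9,q11}. Unreachable: {q3,q10} — drop them.
P0 = {q1,q2,q4,q6,q7,q9,q11} | {q0,q5,q8}.
On input 0, block {q1,q2,q4,q6,q7,q9,q11} splits into {q1,q4,q6,q11} and {q2,q7,q9}.
Split {q1,q4,q6,q11} by δ(·,0) → {q1,q4,q11} and {q6}.
Split {q1,q4,q11} by δ(·,1) → {q1,q11} and {q4}.
Split {q0,q5,q8} by δ(·,0) → {q0,q8} and {q5}.
The partition is now stable with 6 blocks: {q1,q11} | {q0,q8} | {q2,q7,q9} | {q6} | {q4} | {q5}.

6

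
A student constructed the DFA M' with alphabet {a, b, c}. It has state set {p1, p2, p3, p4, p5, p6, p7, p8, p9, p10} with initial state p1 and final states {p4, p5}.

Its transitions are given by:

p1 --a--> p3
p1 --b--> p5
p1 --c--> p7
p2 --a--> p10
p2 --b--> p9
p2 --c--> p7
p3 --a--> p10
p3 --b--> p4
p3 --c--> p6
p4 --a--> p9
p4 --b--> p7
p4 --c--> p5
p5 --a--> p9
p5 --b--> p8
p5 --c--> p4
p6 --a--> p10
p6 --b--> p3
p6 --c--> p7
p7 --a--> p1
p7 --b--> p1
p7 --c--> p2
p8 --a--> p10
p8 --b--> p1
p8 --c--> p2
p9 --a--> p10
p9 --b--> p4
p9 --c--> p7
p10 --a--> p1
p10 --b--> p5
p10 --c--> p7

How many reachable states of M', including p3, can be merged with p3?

P0 = {p4,p5} | {p1,p2,p3,p6,p7,p8,p9,p10}.
On input b, block {p1,p2,p3,p6,p7,p8,p9,p10} splits into {p1,p3,p9,p10} and {p2,p6,p7,p8}.
Stable partition: {p4,p5} | {p1,p3,p9,p10} | {p2,p6,p7,p8} — 3 equivalence classes.
State p3 belongs to the block {p1,p3,p9,p10}, which has 4 states.

4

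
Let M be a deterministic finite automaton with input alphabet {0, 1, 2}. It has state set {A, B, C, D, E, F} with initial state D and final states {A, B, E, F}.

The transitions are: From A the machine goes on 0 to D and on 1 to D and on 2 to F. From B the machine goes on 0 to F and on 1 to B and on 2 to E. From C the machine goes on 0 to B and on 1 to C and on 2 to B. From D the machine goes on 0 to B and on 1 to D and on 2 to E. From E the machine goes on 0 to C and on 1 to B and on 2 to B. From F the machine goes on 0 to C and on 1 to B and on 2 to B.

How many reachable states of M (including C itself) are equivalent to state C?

1

States {A} cannot be reached from the start state, so discard them.
P0 = {B,E,F} | {C,D}.
On input 0, block {B,E,F} splits into {E,F} and {B}.
Split {C,D} by δ(·,2) → {C} and {D}.
No further refinement is possible. Final partition (4 blocks): {E,F} | {C} | {B} | {D}.
State C belongs to the block {C}, which has 1 states.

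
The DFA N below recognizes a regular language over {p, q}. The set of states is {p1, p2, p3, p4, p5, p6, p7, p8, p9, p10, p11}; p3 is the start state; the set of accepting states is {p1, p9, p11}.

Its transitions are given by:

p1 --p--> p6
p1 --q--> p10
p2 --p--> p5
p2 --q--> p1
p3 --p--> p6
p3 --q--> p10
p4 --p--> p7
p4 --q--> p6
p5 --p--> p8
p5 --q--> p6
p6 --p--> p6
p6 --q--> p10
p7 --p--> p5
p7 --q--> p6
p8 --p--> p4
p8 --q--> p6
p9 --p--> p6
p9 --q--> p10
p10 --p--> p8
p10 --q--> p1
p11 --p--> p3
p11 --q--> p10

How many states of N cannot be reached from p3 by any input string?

3

Starting at p3 and following transitions, the reachable set is {p1, p3, p4, p5, p6, p7, p8, p10}. That leaves p2, p9, p11 unreachable — 3 in total.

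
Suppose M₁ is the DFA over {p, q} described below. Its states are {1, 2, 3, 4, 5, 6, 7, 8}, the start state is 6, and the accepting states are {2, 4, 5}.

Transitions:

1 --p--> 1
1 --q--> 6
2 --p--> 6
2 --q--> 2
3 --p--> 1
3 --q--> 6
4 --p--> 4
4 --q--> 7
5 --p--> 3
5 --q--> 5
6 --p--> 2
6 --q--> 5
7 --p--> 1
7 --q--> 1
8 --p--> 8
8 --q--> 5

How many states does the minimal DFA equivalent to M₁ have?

First remove the unreachable states {4,7,8}; 5 states remain.
P0 = {2,5} | {1,3,6}.
Refine {1,3,6} on symbol p: members go to different blocks, giving {1,3} and {6}.
Refine {2,5} on symbol p: members go to different blocks, giving {2} and {5}.
The partition is now stable with 4 blocks: {2} | {1,3} | {6} | {5}.

4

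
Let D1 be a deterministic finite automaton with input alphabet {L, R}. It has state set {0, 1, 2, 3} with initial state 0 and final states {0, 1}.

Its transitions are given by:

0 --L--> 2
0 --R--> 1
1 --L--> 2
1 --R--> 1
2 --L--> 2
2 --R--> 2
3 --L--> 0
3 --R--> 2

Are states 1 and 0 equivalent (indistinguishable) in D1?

Reachable states from the start: {0,1,2}. Unreachable: {3} — drop them.
P0 = {0,1} | {2}.
No further refinement is possible. Final partition (2 blocks): {0,1} | {2}.
1 and 0 lie in the same block of the stable partition, so they are equivalent — no string distinguishes them.

Yes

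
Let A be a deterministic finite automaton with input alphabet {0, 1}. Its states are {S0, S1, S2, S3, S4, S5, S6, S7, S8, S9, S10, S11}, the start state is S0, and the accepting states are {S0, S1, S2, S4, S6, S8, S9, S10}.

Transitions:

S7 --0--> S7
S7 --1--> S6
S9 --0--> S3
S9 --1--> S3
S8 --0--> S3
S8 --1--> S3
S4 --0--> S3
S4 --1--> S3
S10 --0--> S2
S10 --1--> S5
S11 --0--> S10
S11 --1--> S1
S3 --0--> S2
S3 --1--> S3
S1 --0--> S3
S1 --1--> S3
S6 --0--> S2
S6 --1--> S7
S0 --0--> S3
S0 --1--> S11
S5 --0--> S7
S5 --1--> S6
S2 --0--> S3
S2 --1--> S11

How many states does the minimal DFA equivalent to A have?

Reachable states from the start: {S0,S1,S2,S3,S5,S6,S7,S10,S11}. Unreachable: {S4,S8,S9} — drop them.
P0 = {S0,S1,S2,S6,S10} | {S3,S5,S7,S11}.
Split {S0,S1,S2,S6,S10} by δ(·,0) → {S0,S1,S2} and {S6,S10}.
On input 0, block {S3,S5,S7,S11} splits into {S5,S7} and {S3} and {S11}.
Refine {S0,S1,S2} on symbol 1: members go to different blocks, giving {S0,S2} and {S1}.
No further refinement is possible. Final partition (6 blocks): {S0,S2} | {S5,S7} | {S6,S10} | {S3} | {S11} | {S1}.

6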